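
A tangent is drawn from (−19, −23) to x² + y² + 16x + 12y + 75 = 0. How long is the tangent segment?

√385

The centre is (−8, −6) and r = 5. The square of the distance from P to the centre is 121 + 289 = 410.
By the tangent–radius right angle, tangent length = √(|PO|² − r²) = √385.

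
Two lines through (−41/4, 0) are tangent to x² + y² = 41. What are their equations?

4x + 5y = −41 and 4x − 5y = −41

A line y − (0) = m(x − (−41/4)) is tangent when its distance from (0, 0) is √41:
[m·(41/4) − (0)]² = 41(m² + 1)
25m² − 16 = 0, so m = −4/5 or m = 4/5.
With m = −4/5: 4x + 5y = −41. With m = 4/5: 4x − 5y = −41.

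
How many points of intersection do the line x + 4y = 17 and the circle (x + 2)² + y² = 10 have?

0

d² = (1·(−2) + 4·0 − (17))²/17 = 361/17; r² = 10.
Since d² > r², the line lies outside the circle.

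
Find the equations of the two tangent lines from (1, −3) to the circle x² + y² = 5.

A line y − (−3) = m(x − (1)) is tangent when its distance from (0, 0) is √5:
[m·(−1) − (3)]² = 5(m² + 1)
2m² − 3m − 2 = 0, so m = −1/2 or m = 2.
Through (1, −3) these give x + 2y = −5 and 2x − y = 5.

x + 2y = −5 and 2x − y = 5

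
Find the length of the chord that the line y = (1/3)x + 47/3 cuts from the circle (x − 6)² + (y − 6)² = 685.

15√10

From the line, y = (47 + x)/3. Substituting:
10x² − 50x − 5000 = 0  ⟹  x² − 5x − 500 = 0
x = 25 or x = −20, giving (25, 24) and (−20, 9).
|(25, 24) − (−20, 9)| = √((45)² + (15)²) = 15√10.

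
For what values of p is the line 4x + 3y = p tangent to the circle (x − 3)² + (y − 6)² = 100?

p = −20 or p = 80

Tangency holds when the distance from the centre (3, 6) to the line equals the radius 10:
|4·3 + 3·6 − p| / √25 = 10
|p − (30)| = 10·5, so p = 80 or p = −20.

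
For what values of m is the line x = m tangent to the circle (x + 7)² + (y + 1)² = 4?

For a tangent, require d(centre, line) = r = 2.
|1·(−7) + 0·(−1) − m| / √1 = 2
|m − (−7)| = 2, so m = −5 or m = −9.

m = −9 or m = −5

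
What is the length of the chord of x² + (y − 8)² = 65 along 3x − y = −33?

Centre (0, 8), r² = 65. Perpendicular distance d from centre to line = |25| / √10 = 25/√10.
Half the chord is √(r² − d²) = √(5/2), so the full chord is √10.

√10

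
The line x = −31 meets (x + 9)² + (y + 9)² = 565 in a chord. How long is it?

18

The line gives x = −31. Substituting into the circle:
y² + 18y = 0
y = 0 or y = −18, giving (−31, 0) and (−31, −18).
Chord length = distance between (−31, 0) and (−31, −18) = √324 = 18.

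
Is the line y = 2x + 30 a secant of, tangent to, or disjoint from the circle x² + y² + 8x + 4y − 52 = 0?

Centre (−4, −2), r² = 72. Distance² from centre to line = (24)²/5 = 576/5.
Since d² > r², the line lies outside the circle.

disjoint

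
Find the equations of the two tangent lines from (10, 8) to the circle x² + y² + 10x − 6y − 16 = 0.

x − y = 2 and x + 7y = 66

Write the tangent as mx − y + (8 − m·(10)) = 0 and set its distance from the centre to 5√2:
[m·(−15) − (−5)]² = 50(m² + 1)
7m² − 6m − 1 = 0, so m = 1 or m = −1/7.
Through (10, 8) these give x − y = 2 and x + 7y = 66.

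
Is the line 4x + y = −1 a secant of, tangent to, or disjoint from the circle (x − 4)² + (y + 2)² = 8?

disjoint

Substituting the line into the circle gives 17x² − 16x + 9 = 0.
Discriminant = (−16)² − 4·17·(9) = −356 < 0.
No real roots: the line does not meet the circle.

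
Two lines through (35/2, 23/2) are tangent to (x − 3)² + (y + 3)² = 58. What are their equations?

Let a tangent through (35/2, 23/2) have slope m. Its distance from (3, −3) must equal √58:
(−29/2m − (−29/2))² = 58(m² + 1)
21m² − 58m + 21 = 0, so m = 3/7 or m = 7/3.
With m = 3/7: 3x − 7y = −28. With m = 7/3: 7x − 3y = 88.

3x − 7y = −28 and 7x − 3y = 88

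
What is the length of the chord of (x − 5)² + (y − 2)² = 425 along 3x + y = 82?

Express y = −3x + 82 and substitute into the circle:
10x² − 490x + 6000 = 0  ⟹  x² − 49x + 600 = 0
x = 25 or x = 24, giving (25, 7) and (24, 10).
Chord length = distance between (25, 7) and (24, 10) = √10 = √10.

√10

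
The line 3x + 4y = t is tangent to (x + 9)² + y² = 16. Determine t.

t = −47 or t = −7

Tangency holds when the distance from the centre (−9, 0) to the line equals the radius 4:
|3·(−9) + 4·0 − t| / √25 = 4
|t − (−27)| = 4·5, so t = −7 or t = −47.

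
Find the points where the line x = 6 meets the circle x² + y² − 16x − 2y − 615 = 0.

The line gives x = 6. Substituting into the circle:
y² − 2y − 675 = 0
y = 27 or y = −25, giving (6, 27) and (6, −25).

(6, −25) and (6, 27)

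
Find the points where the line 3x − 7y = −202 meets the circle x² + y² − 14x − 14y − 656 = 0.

Substitute y = (202 + 3x)/7:
58x² + 232x − 11136 = 0  ⟹  x² + 4x − 192 = 0
x = 12 or x = −16, giving (12, 34) and (−16, 22).

(−16, 22) and (12, 34)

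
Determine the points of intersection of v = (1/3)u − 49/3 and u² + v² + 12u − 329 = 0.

(−8, −19) and (7, −14)

Substitute v = (−49 + u)/3:
10u² + 10u − 560 = 0  ⟹  u² + u − 56 = 0
u = 7 or u = −8, giving (7, −14) and (−8, −19).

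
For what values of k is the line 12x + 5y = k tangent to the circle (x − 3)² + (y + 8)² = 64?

k = −108 or k = 100

The line touches the circle iff its distance from (3, −8) is 8:
|12·3 + 5·(−8) − k| / √169 = 8
|k − (−4)| = 8·13, so k = 100 or k = −108.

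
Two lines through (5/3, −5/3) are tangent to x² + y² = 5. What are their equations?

Write the tangent as mx − y + (−5/3 − m·(5/3)) = 0 and set its distance from the centre to √5:
(−5/3m − (5/3))² = 5(m² + 1)
2m² − 5m + 2 = 0, so m = 2 or m = 1/2.
Through (5/3, −5/3) these give 2x − y = 5 and x − 2y = 5.

2x − y = 5 and x − 2y = 5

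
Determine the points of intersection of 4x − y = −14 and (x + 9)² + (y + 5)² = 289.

(−9, −22) and (−1, 10)

Substitute y = 4x + 14:
17x² + 170x + 153 = 0  ⟹  x² + 10x + 9 = 0
x = −1 or x = −9, giving (−1, 10) and (−9, −22).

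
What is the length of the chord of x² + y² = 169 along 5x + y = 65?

√26

The distance from (0, 0) to the line is 65/√26, and r² = 169.
Half the chord is √(r² − d²) = √(13/2), so the full chord is √26.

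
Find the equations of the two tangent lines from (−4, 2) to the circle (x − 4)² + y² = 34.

5x + 3y = −14 and 3x − 5y = −22

Let a tangent through (−4, 2) have slope m. Its distance from (4, 0) must equal √34:
(8m − (−2))² = 34(m² + 1)
15m² + 16m − 15 = 0, so m = −5/3 or m = 3/5.
With m = −5/3: 5x + 3y = −14. With m = 3/5: 3x − 5y = −22.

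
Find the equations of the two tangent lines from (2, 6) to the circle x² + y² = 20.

Write the tangent as mx − y + (6 − m·(2)) = 0 and set its distance from the centre to 2√5:
[m·(−2) − (−6)]² = 20(m² + 1)
2m² + 3m − 2 = 0, so m = 1/2 or m = −2.
Through (2, 6) these give x − 2y = −10 and 2x + y = 10.

x − 2y = −10 and 2x + y = 10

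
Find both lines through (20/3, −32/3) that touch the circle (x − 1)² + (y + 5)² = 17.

Write the tangent as mx − y + (−32/3 − m·(20/3)) = 0 and set its distance from the centre to √17:
[m·(−17/3) − (17/3)]² = 17(m² + 1)
4m² + 17m + 4 = 0, so m = −1/4 or m = −4.
With m = −1/4: x + 4y = −36. With m = −4: 4x + y = 16.

x + 4y = −36 and 4x + y = 16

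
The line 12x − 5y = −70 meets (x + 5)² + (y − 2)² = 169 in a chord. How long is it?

Substitute y = (70 + 12x)/5:
169x² + 1690x = 0  ⟹  x² + 10x = 0
x = 0 or x = −10, giving (0, 14) and (−10, −10).
|(0, 14) − (−10, −10)| = √((10)² + (24)²) = 26.

26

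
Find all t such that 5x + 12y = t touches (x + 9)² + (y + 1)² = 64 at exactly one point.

Tangency holds when the distance from the centre (−9, −1) to the line equals the radius 8:
|5·(−9) + 12·(−1) − t| / √169 = 8
|t − (−57)| = 8·13, so t = 47 or t = −161.

t = −161 or t = 47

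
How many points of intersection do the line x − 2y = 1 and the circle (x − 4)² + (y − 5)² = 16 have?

Centre (4, 5), r² = 16. Distance² from centre to line = (−7)²/5 = 49/5.
Since d² < r², the line cuts the circle twice.

2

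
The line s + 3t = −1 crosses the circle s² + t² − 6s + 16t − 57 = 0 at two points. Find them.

Substitute t = (−1 − s)/3:
10s² − 100s − 560 = 0  ⟹  s² − 10s − 56 = 0
s = 14 or s = −4, giving (14, −5) and (−4, 1).

(−4, 1) and (14, −5)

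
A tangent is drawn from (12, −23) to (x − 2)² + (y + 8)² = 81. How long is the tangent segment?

2√61

The centre is (2, −8) and r = 9. The square of the distance from P to the centre is 100 + 225 = 325.
By the tangent–radius right angle, tangent length = √(|PO|² − r²) = √244 = 2√61.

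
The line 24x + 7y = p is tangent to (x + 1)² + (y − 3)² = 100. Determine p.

p = −253 or p = 247

The line touches the circle iff its distance from (−1, 3) is 10:
|24·(−1) + 7·3 − p| / √625 = 10
|p − (−3)| = 10·25, so p = 247 or p = −253.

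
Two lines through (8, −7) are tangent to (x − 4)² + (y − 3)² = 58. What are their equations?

7x − 3y = 77 and 3x + 7y = −25

Let a tangent through (8, −7) have slope m. Its distance from (4, 3) must equal √58:
[m·(−4) − (10)]² = 58(m² + 1)
21m² − 40m − 21 = 0, so m = 7/3 or m = −3/7.
With m = 7/3: 7x − 3y = 77. With m = −3/7: 3x + 7y = −25.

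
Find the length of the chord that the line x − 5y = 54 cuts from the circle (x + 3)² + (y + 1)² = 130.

2√26

Substitute y = (−54 + x)/5:
26x² + 52x − 624 = 0  ⟹  x² + 2x − 24 = 0
x = 4 or x = −6, giving (4, −10) and (−6, −12).
Chord length = distance between (4, −10) and (−6, −12) = √104 = 2√26.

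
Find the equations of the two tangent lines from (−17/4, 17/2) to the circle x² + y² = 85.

A line y − (17/2) = m(x − (−17/4)) is tangent when its distance from (0, 0) is √85:
(17/4m − (−17/2))² = 85(m² + 1)
63m² − 68m + 12 = 0, so m = 2/9 or m = 6/7.
Through (−17/4, 17/2) these give 2x − 9y = −85 and 6x − 7y = −85.

2x − 9y = −85 and 6x − 7y = −85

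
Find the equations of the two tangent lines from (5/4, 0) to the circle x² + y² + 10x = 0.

4x − 3y = 5 and 4x + 3y = 5

Write the tangent as mx − y + (0 − m·(5/4)) = 0 and set its distance from the centre to 5:
(−25/4m − (0))² = 25(m² + 1)
9m² − 16 = 0, so m = 4/3 or m = −4/3.
With m = 4/3: 4x − 3y = 5. With m = −4/3: 4x + 3y = 5.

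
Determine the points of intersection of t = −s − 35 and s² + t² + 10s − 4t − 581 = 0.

(−28, −7) and (−14, −21)

From the line, t = −s − 35. Substituting:
2s² + 84s + 784 = 0  ⟹  s² + 42s + 392 = 0
s = −14 or s = −28, giving (−14, −21) and (−28, −7).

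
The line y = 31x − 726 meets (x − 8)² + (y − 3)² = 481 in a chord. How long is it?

√962

The distance from (8, 3) to the line is 481/√962, and r² = 481.
Half the chord is √(r² − d²) = √(481/2), so the full chord is √962.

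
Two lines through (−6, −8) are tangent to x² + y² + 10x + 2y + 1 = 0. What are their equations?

3x − 4y = 14 and 4x + 3y = −48

Let a tangent through (−6, −8) have slope m. Its distance from (−5, −1) must equal 5:
[m·(1) − (7)]² = 25(m² + 1)
12m² + 7m − 12 = 0, so m = 3/4 or m = −4/3.
Through (−6, −8) these give 3x − 4y = 14 and 4x + 3y = −48.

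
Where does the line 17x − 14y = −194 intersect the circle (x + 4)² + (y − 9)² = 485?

From the line, y = (194 + 17x)/14. Substituting:
485x² + 3880x − 87300 = 0  ⟹  x² + 8x − 180 = 0
x = 10 or x = −18, giving (10, 26) and (−18, −8).

(−18, −8) and (10, 26)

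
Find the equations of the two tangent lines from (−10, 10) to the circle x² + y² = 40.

3x + y = −20 and x + 3y = 20

Write the tangent as mx − y + (10 − m·(−10)) = 0 and set its distance from the centre to 2√10:
(10m − (−10))² = 40(m² + 1)
3m² + 10m + 3 = 0, so m = −3 or m = −1/3.
With m = −3: 3x + y = −20. With m = −1/3: x + 3y = 20.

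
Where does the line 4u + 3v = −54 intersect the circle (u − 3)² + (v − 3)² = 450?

Express v = (−54 − 4u)/3 and substitute into the circle:
25u² + 450u = 0  ⟹  u² + 18u = 0
u = 0 or u = −18, giving (0, −18) and (−18, 6).

(−18, 6) and (0, −18)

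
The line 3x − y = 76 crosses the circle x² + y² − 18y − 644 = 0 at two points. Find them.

(25, −1) and (26, 2)

Express y = 3x − 76 and substitute into the circle:
10x² − 510x + 6500 = 0  ⟹  x² − 51x + 650 = 0
x = 26 or x = 25, giving (26, 2) and (25, −1).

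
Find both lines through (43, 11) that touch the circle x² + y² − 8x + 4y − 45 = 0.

Write the tangent as mx − y + (11 − m·(43)) = 0 and set its distance from the centre to √65:
(−39m − (−13))² = 65(m² + 1)
56m² − 39m + 4 = 0, so m = 4/7 or m = 1/8.
With m = 4/7: 4x − 7y = 95. With m = 1/8: x − 8y = −45.

4x − 7y = 95 and x − 8y = −45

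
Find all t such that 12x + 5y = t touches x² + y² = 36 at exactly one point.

The line touches the circle iff its distance from (0, 0) is 6:
|12·0 + 5·0 − t| / √169 = 6
|t| = 6·13, so t = 78 or t = −78.

t = −78 or t = 78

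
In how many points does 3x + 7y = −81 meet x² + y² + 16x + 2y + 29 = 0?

0

Centre (−8, −1), r² = 36. Distance² from centre to line = (50)²/58 = 1250/29.
Since d² > r², the line lies outside the circle.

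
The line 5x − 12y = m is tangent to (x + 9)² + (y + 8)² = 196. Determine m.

The line touches the circle iff its distance from (−9, −8) is 14:
|5·(−9) − 12·(−8) − m| / √169 = 14
|m − (51)| = 14·13, so m = 233 or m = −131.

m = −131 or m = 233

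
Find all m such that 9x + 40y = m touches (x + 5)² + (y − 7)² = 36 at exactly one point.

Tangency holds when the distance from the centre (−5, 7) to the line equals the radius 6:
|9·(−5) + 40·7 − m| / √1681 = 6
|m − (235)| = 6·41, so m = 481 or m = −11.

m = −11 or m = 481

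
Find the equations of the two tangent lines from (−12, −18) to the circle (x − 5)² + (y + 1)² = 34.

A line y − (−18) = m(x − (−12)) is tangent when its distance from (5, −1) is √34:
(17m − (17))² = 34(m² + 1)
15m² − 34m + 15 = 0, so m = 5/3 or m = 3/5.
Through (−12, −18) these give 5x − 3y = −6 and 3x − 5y = 54.

5x − 3y = −6 and 3x − 5y = 54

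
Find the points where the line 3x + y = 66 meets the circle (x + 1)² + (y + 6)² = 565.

Substitute y = −3x + 66:
10x² − 430x + 4620 = 0  ⟹  x² − 43x + 462 = 0
x = 22 or x = 21, giving (22, 0) and (21, 3).

(21, 3) and (22, 0)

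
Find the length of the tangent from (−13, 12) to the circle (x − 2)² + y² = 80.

17

The centre is (2, 0) and r = 4√5. The square of the distance from P to the centre is 225 + 144 = 369.
By the tangent–radius right angle, tangent length = √(|PO|² − r²) = √289 = 17.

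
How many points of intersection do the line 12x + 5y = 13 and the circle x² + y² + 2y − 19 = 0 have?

Centre (0, −1), r² = 20. Distance² from centre to line = (−18)²/169 = 324/169.
Since d² < r², the line cuts the circle twice.

2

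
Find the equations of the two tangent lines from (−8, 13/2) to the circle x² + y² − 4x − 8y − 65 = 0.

A line y − (13/2) = m(x − (−8)) is tangent when its distance from (2, 4) is √85:
(10m − (−5/2))² = 85(m² + 1)
12m² + 40m − 63 = 0, so m = 7/6 or m = −9/2.
Through (−8, 13/2) these give 7x − 6y = −95 and 9x + 2y = −59.

7x − 6y = −95 and 9x + 2y = −59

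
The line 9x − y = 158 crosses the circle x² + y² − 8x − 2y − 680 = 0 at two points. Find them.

(15, −23) and (20, 22)

From the line, y = 9x − 158. Substituting:
82x² − 2870x + 24600 = 0  ⟹  x² − 35x + 300 = 0
x = 20 or x = 15, giving (20, 22) and (15, −23).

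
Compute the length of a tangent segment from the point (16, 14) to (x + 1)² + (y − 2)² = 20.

With centre O = (−1, 2), |OP|² = 433 and r² = 20.
The tangent meets the radius at right angles, so tangent² = |PO|² − r² = 433 − 20 = 413.

√413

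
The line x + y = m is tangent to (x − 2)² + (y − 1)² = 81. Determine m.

m = 3 ± 9√2

The line touches the circle iff its distance from (2, 1) is 9:
|1·2 + 1·1 − m| / √2 = 9
|m − (3)| = 9√2.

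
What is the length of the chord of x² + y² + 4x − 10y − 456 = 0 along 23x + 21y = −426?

The distance from (−2, 5) to the line is 485/√970, and r² = 485.
Half the chord is √(r² − d²) = √(485/2), so the full chord is √970.

√970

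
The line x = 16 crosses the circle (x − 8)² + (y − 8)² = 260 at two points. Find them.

(16, −6) and (16, 22)

The line gives x = 16. Substituting into the circle:
y² − 16y − 132 = 0
y = 22 or y = −6, giving (16, 22) and (16, −6).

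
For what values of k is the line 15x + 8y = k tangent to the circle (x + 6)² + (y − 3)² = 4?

k = −100 or k = −32

Tangency holds when the distance from the centre (−6, 3) to the line equals the radius 2:
|15·(−6) + 8·3 − k| / √289 = 2
|k − (−66)| = 2·17, so k = −32 or k = −100.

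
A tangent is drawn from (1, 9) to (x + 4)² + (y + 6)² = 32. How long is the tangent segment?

Centre (−4, −6), r² = 32. |PO|² = (5)² + (15)² = 250.
Power of the point: PT² = |PO|² − r² = 218, so PT = √218.

√218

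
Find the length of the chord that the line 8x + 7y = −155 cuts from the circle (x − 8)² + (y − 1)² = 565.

The distance from (8, 1) to the line is 226/√113, and r² = 565.
Chord = 2√(r² − d²) = 2·√(113) = 2√113.

2√113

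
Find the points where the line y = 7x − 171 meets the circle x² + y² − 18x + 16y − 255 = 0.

(21, −24) and (25, 4)

Express y = 7x − 171 and substitute into the circle:
50x² − 2300x + 26250 = 0  ⟹  x² − 46x + 525 = 0
x = 25 or x = 21, giving (25, 4) and (21, −24).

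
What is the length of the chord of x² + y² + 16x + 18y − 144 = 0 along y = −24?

16

Substitute y = −24:
x² + 16x = 0
x = 0 or x = −16, giving (0, −24) and (−16, −24).
Chord length = distance between (0, −24) and (−16, −24) = √256 = 16.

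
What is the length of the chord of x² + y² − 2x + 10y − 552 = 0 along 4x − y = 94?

The distance from (1, −5) to the line is 85/√17, and r² = 578.
Half the chord is √(r² − d²) = √(153), so the full chord is 6√17.

6√17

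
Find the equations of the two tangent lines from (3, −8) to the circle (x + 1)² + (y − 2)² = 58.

Write the tangent as mx − y + (−8 − m·(3)) = 0 and set its distance from the centre to √58:
[m·(−4) − (10)]² = 58(m² + 1)
21m² − 40m − 21 = 0, so m = 7/3 or m = −3/7.
With m = 7/3: 7x − 3y = 45. With m = −3/7: 3x + 7y = −47.

7x − 3y = 45 and 3x + 7y = −47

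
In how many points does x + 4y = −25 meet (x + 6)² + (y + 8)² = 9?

0

Substituting the line into the circle gives 17x² + 178x + 481 = 0.
Δ = 31684 − 32708 = −1024.
No real roots: the line does not meet the circle.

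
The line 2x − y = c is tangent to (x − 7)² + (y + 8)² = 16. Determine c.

For a tangent, require d(centre, line) = r = 4.
|2·7 − 1·(−8) − c| / √5 = 4
|c − (22)| = 4√5.

c = 22 ± 4√5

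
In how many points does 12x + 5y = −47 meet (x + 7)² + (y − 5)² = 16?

d² = (12·(−7) + 5·5 − (−47))²/169 = 144/169; r² = 16.
Since d² < r², the line cuts the circle twice.

2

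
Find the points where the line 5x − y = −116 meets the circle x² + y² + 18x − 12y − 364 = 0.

(−25, −9) and (−18, 26)

From the line, y = 5x + 116. Substituting:
26x² + 1118x + 11700 = 0  ⟹  x² + 43x + 450 = 0
x = −18 or x = −25, giving (−18, 26) and (−25, −9).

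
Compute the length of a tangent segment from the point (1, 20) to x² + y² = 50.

With centre O = (0, 0), |OP|² = 401 and r² = 50.
By the tangent–radius right angle, tangent length = √(|PO|² − r²) = √351 = 3√39.

3√39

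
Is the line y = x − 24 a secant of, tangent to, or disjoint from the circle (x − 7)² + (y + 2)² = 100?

Substituting the line into the circle gives 2x² − 58x + 433 = 0.
Discriminant = (−58)² − 4·2·(433) = −100 < 0.
No real roots: the line does not meet the circle.

disjoint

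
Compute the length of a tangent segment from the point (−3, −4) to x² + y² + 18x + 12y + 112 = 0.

With centre O = (−9, −6), |OP|² = 40 and r² = 5.
By the tangent–radius right angle, tangent length = √(|PO|² − r²) = √35.

√35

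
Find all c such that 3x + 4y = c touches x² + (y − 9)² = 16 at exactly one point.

Tangency holds when the distance from the centre (0, 9) to the line equals the radius 4:
|3·0 + 4·9 − c| / √25 = 4
|c − (36)| = 4·5, so c = 56 or c = 16.

c = 16 or c = 56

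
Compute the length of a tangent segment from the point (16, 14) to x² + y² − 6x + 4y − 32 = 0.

2√95

With centre O = (3, −2), |OP|² = 425 and r² = 45.
Power of the point: PT² = |PO|² − r² = 380, so PT = 2√95.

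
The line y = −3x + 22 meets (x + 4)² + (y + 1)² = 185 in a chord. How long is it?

From the line, y = −3x + 22. Substituting:
10x² − 130x + 360 = 0  ⟹  x² − 13x + 36 = 0
x = 9 or x = 4, giving (9, −5) and (4, 10).
|(9, −5) − (4, 10)| = √((5)² + (−15)²) = 5√10.

5√10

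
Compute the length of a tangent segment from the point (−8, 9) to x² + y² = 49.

4√6

The centre is (0, 0) and r = 7. The square of the distance from P to the centre is 64 + 81 = 145.
By the tangent–radius right angle, tangent length = √(|PO|² − r²) = √96 = 4√6.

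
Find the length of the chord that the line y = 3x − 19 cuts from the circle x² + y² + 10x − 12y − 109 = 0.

Centre (−5, 6), r² = 170. Perpendicular distance d from centre to line = |−40| / √10 = 40/√10.
Half the chord is √(r² − d²) = √(10), so the full chord is 2√10.

2√10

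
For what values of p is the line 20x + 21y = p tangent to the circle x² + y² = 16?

For a tangent, require d(centre, line) = r = 4.
|20·0 + 21·0 − p| / √841 = 4
|p| = 4·29, so p = 116 or p = −116.

p = −116 or p = 116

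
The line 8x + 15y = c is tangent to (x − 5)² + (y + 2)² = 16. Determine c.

For a tangent, require d(centre, line) = r = 4.
|8·5 + 15·(−2) − c| / √289 = 4
|c − (10)| = 4·17, so c = 78 or c = −58.

c = −58 or c = 78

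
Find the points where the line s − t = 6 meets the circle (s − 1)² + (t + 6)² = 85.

(−6, −12) and (7, 1)

From the line, t = s − 6. Substituting:
2s² − 2s − 84 = 0  ⟹  s² − s − 42 = 0
s = 7 or s = −6, giving (7, 1) and (−6, −12).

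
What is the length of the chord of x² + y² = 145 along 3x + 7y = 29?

3√58

The distance from (0, 0) to the line is 29/√58, and r² = 145.
Chord = 2√(r² − d²) = 2·√(261/2) = 3√58.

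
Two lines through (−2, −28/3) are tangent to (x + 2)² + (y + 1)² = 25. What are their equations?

Let a tangent through (−2, −28/3) have slope m. Its distance from (−2, −1) must equal 5:
(0m − (25/3))² = 25(m² + 1)
9m² − 16 = 0, so m = −4/3 or m = 4/3.
With m = −4/3: 4x + 3y = −36. With m = 4/3: 4x − 3y = 20.

4x + 3y = −36 and 4x − 3y = 20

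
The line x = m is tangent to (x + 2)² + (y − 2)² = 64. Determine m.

Tangency holds when the distance from the centre (−2, 2) to the line equals the radius 8:
|1·(−2) + 0·2 − m| / √1 = 8
|m − (−2)| = 8, so m = 6 or m = −10.

m = −10 or m = 6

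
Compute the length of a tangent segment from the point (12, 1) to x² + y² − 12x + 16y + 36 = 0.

Centre (6, −8), r² = 64. |PO|² = (6)² + (9)² = 117.
Power of the point: PT² = |PO|² − r² = 53, so PT = √53.

√53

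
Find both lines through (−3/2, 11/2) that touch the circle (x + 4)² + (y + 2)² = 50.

x + y = 4 and x − 7y = −40

Write the tangent as mx − y + (11/2 − m·(−3/2)) = 0 and set its distance from the centre to 5√2:
(−5/2m − (−15/2))² = 50(m² + 1)
7m² + 6m − 1 = 0, so m = −1 or m = 1/7.
With m = −1: x + y = 4. With m = 1/7: x − 7y = −40.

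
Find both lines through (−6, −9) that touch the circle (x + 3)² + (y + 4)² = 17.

Write the tangent as mx − y + (−9 − m·(−6)) = 0 and set its distance from the centre to √17:
[m·(3) − (5)]² = 17(m² + 1)
4m² + 15m − 4 = 0, so m = −4 or m = 1/4.
Through (−6, −9) these give 4x + y = −33 and x − 4y = 30.

4x + y = −33 and x − 4y = 30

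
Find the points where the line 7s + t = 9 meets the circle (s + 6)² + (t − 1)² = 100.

Express t = −7s + 9 and substitute into the circle:
50s² − 100s = 0  ⟹  s² − 2s = 0
s = 2 or s = 0, giving (2, −5) and (0, 9).

(0, 9) and (2, −5)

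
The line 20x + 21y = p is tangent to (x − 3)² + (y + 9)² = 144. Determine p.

The line touches the circle iff its distance from (3, −9) is 12:
|20·3 + 21·(−9) − p| / √841 = 12
|p − (−129)| = 12·29, so p = 219 or p = −477.

p = −477 or p = 219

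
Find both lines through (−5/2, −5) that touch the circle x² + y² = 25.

y = −5 and 4x + 3y = −25

Write the tangent as mx − y + (−5 − m·(−5/2)) = 0 and set its distance from the centre to 5:
(5/2m − (5))² = 25(m² + 1)
3m² + 4m = 0, so m = 0 or m = −4/3.
With m = 0: y = −5. With m = −4/3: 4x + 3y = −25.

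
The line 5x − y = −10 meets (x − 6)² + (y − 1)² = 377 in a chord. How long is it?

The distance from (6, 1) to the line is 39/√26, and r² = 377.
Chord = 2√(r² − d²) = 2·√(637/2) = 7√26.

7√26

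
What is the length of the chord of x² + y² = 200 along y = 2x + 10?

12√5

Substitute y = 2x + 10:
5x² + 40x − 100 = 0  ⟹  x² + 8x − 20 = 0
x = 2 or x = −10, giving (2, 14) and (−10, −10).
Chord length = distance between (2, 14) and (−10, −10) = √720 = 12√5.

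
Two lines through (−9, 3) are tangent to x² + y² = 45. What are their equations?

2x + y = −15 and x − 2y = −15

Let a tangent through (−9, 3) have slope m. Its distance from (0, 0) must equal 3√5:
(9m − (−3))² = 45(m² + 1)
2m² + 3m − 2 = 0, so m = −2 or m = 1/2.
Through (−9, 3) these give 2x + y = −15 and x − 2y = −15.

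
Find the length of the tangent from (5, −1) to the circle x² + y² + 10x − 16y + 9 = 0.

√101

The centre is (−5, 8) and r = 4√5. The square of the distance from P to the centre is 100 + 81 = 181.
By the tangent–radius right angle, tangent length = √(|PO|² − r²) = √101.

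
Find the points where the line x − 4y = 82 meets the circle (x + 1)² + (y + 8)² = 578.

(−18, −25) and (22, −15)

From the line, y = (−82 + x)/4. Substituting:
17x² − 68x − 6732 = 0  ⟹  x² − 4x − 396 = 0
x = 22 or x = −18, giving (22, −15) and (−18, −25).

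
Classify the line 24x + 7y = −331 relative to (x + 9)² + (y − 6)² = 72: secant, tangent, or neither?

Substituting the line into the circle gives 625x² + 18786x + 139570 = 0.
Δ = 352913796 − 348925000 = 3988796.
Two real roots: the line is a secant.

secant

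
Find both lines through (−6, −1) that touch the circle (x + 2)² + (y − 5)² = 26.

Let a tangent through (−6, −1) have slope m. Its distance from (−2, 5) must equal √26:
(4m − (6))² = 26(m² + 1)
5m² + 24m − 5 = 0, so m = −5 or m = 1/5.
With m = −5: 5x + y = −31. With m = 1/5: x − 5y = −1.

5x + y = −31 and x − 5y = −1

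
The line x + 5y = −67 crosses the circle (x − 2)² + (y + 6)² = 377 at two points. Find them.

(−17, −10) and (18, −17)

Express y = (−67 − x)/5 and substitute into the circle:
26x² − 26x − 7956 = 0  ⟹  x² − x − 306 = 0
x = 18 or x = −17, giving (18, −17) and (−17, −10).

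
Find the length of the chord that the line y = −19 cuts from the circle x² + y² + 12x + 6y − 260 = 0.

Express y = −19 and substitute into the circle:
x² + 12x − 13 = 0
x = 1 or x = −13, giving (1, −19) and (−13, −19).
|(1, −19) − (−13, −19)| = √((14)² + (0)²) = 14.

14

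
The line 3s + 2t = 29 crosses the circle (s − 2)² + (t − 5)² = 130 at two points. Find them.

(−1, 16) and (11, −2)

From the line, t = (29 − 3s)/2. Substituting:
13s² − 130s − 143 = 0  ⟹  s² − 10s − 11 = 0
s = 11 or s = −1, giving (11, −2) and (−1, 16).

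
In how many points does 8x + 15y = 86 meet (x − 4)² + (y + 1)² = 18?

2

Substituting the line into the circle gives 289x² − 3416x + 9751 = 0.
Δ = 11669056 − 11272156 = 396900.
Two real roots: the line is a secant.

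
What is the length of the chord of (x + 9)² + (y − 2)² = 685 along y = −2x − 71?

8√5

From the line, y = −2x − 71. Substituting:
5x² + 310x + 4725 = 0  ⟹  x² + 62x + 945 = 0
x = −27 or x = −35, giving (−27, −17) and (−35, −1).
|(−27, −17) − (−35, −1)| = √((8)² + (−16)²) = 8√5.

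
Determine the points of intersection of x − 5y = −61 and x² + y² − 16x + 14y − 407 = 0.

(−6, 11) and (14, 15)

From the line, y = (61 + x)/5. Substituting:
26x² − 208x − 2184 = 0  ⟹  x² − 8x − 84 = 0
x = 14 or x = −6, giving (14, 15) and (−6, 11).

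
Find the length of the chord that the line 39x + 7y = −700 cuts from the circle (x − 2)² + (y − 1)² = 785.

The distance from (2, 1) to the line is 785/√1570, and r² = 785.
Chord = 2√(r² − d²) = 2·√(785/2) = √1570.

√1570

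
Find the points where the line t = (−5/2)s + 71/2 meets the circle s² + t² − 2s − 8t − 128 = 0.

Substitute t = (71 − 5s)/2:
29s² − 638s + 3393 = 0  ⟹  s² − 22s + 117 = 0
s = 13 or s = 9, giving (13, 3) and (9, 13).

(9, 13) and (13, 3)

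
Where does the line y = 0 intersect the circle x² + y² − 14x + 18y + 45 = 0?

(5, 0) and (9, 0)

Substitute y = 0:
x² − 14x + 45 = 0
x = 9 or x = 5, giving (9, 0) and (5, 0).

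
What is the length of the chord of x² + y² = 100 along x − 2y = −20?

4√5

Centre (0, 0), r² = 100. Perpendicular distance d from centre to line = |20| / √5 = 20/√5.
Half the chord is √(r² − d²) = √(20), so the full chord is 4√5.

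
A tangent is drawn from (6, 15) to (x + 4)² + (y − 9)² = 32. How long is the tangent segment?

Centre (−4, 9), r² = 32. |PO|² = (10)² + (6)² = 136.
The tangent meets the radius at right angles, so tangent² = |PO|² − r² = 136 − 32 = 104.

2√26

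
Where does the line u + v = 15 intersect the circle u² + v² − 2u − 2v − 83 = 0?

Express v = −u + 15 and substitute into the circle:
2u² − 30u + 112 = 0  ⟹  u² − 15u + 56 = 0
u = 8 or u = 7, giving (8, 7) and (7, 8).

(7, 8) and (8, 7)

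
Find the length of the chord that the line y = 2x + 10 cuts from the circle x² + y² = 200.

12√5

The distance from (0, 0) to the line is 10/√5, and r² = 200.
Chord = 2√(r² − d²) = 2·√(180) = 12√5.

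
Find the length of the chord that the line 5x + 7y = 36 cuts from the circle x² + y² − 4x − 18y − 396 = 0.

Substitute y = (36 − 5x)/7:
74x² + 74x − 22644 = 0  ⟹  x² + x − 306 = 0
x = 17 or x = −18, giving (17, −7) and (−18, 18).
|(17, −7) − (−18, 18)| = √((35)² + (−25)²) = 5√74.

5√74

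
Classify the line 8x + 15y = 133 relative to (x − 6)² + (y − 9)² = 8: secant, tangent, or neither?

neither

Centre (6, 9), r² = 8. Distance² from centre to line = (50)²/289 = 2500/289.
Since d² > r², the line lies outside the circle.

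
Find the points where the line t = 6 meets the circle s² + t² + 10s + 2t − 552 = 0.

Substitute t = 6:
s² + 10s − 504 = 0
s = 18 or s = −28, giving (18, 6) and (−28, 6).

(−28, 6) and (18, 6)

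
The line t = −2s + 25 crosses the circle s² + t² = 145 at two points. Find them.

Express t = −2s + 25 and substitute into the circle:
5s² − 100s + 480 = 0  ⟹  s² − 20s + 96 = 0
s = 12 or s = 8, giving (12, 1) and (8, 9).

(8, 9) and (12, 1)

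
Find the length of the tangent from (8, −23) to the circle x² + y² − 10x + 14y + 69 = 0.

2√65

Centre (5, −7), r² = 5. |PO|² = (3)² + (−16)² = 265.
The tangent meets the radius at right angles, so tangent² = |PO|² − r² = 265 − 5 = 260.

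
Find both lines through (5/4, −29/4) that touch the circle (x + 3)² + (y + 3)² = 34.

Write the tangent as mx − y + (−29/4 − m·(5/4)) = 0 and set its distance from the centre to √34:
[m·(−17/4) − (17/4)]² = 34(m² + 1)
15m² − 34m + 15 = 0, so m = 3/5 or m = 5/3.
Through (5/4, −29/4) these give 3x − 5y = 40 and 5x − 3y = 28.

3x − 5y = 40 and 5x − 3y = 28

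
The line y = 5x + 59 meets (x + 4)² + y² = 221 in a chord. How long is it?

Centre (−4, 0), r² = 221. Perpendicular distance d from centre to line = |39| / √26 = 39/√26.
Chord = 2√(r² − d²) = 2·√(325/2) = 5√26.

5√26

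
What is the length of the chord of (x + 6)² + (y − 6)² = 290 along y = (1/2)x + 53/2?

Express y = (53 + x)/2 and substitute into the circle:
5x² + 130x + 665 = 0  ⟹  x² + 26x + 133 = 0
x = −7 or x = −19, giving (−7, 23) and (−19, 17).
|(−7, 23) − (−19, 17)| = √((12)² + (6)²) = 6√5.

6√5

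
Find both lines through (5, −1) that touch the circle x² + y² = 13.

3x + 2y = 13 and 2x − 3y = 13

Write the tangent as mx − y + (−1 − m·(5)) = 0 and set its distance from the centre to √13:
[m·(−5) − (1)]² = 13(m² + 1)
6m² + 5m − 6 = 0, so m = −3/2 or m = 2/3.
With m = −3/2: 3x + 2y = 13. With m = 2/3: 2x − 3y = 13.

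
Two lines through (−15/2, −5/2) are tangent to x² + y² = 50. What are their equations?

Let a tangent through (−15/2, −5/2) have slope m. Its distance from (0, 0) must equal 5√2:
[m·(15/2) − (5/2)]² = 50(m² + 1)
m² − 6m − 7 = 0, so m = 7 or m = −1.
Through (−15/2, −5/2) these give 7x − y = −50 and x + y = −10.

7x − y = −50 and x + y = −10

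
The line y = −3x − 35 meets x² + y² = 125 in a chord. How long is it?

From the line, y = −3x − 35. Substituting:
10x² + 210x + 1100 = 0  ⟹  x² + 21x + 110 = 0
x = −10 or x = −11, giving (−10, −5) and (−11, −2).
Chord length = distance between (−10, −5) and (−11, −2) = √10 = √10.

√10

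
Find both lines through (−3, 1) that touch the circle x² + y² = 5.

x − 2y = −5 and 2x + y = −5

A line y − (1) = m(x − (−3)) is tangent when its distance from (0, 0) is √5:
[m·(3) − (−1)]² = 5(m² + 1)
2m² + 3m − 2 = 0, so m = 1/2 or m = −2.
Through (−3, 1) these give x − 2y = −5 and 2x + y = −5.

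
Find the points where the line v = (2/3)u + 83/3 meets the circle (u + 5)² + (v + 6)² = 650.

(−22, 13) and (−16, 17)

Express v = (83 + 2u)/3 and substitute into the circle:
13u² + 494u + 4576 = 0  ⟹  u² + 38u + 352 = 0
u = −16 or u = −22, giving (−16, 17) and (−22, 13).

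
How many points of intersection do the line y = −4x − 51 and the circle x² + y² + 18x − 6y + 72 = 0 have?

Substituting the line into the circle gives 17x² + 450x + 2979 = 0.
Discriminant = (450)² − 4·17·(2979) = −72 < 0.
No real roots: the line does not meet the circle.

0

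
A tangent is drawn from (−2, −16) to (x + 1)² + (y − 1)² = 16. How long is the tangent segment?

With centre O = (−1, 1), |OP|² = 290 and r² = 16.
The tangent meets the radius at right angles, so tangent² = |PO|² − r² = 290 − 16 = 274.

√274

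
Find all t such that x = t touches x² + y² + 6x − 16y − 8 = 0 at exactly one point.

t = −12 or t = 6

The line touches the circle iff its distance from (−3, 8) is 9:
|1·(−3) + 0·8 − t| / √1 = 9
|t − (−3)| = 9, so t = 6 or t = −12.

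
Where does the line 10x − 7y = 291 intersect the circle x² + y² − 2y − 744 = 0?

(13, −23) and (27, −3)

Express y = (−291 + 10x)/7 and substitute into the circle:
149x² − 5960x + 52299 = 0  ⟹  x² − 40x + 351 = 0
x = 27 or x = 13, giving (27, −3) and (13, −23).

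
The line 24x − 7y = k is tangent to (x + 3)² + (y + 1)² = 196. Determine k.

Tangency holds when the distance from the centre (−3, −1) to the line equals the radius 14:
|24·(−3) − 7·(−1) − k| / √625 = 14
|k − (−65)| = 14·25, so k = 285 or k = −415.

k = −415 or k = 285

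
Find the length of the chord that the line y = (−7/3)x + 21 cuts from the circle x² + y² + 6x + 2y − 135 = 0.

Substitute y = (63 − 7x)/3:
58x² − 870x + 3132 = 0  ⟹  x² − 15x + 54 = 0
x = 9 or x = 6, giving (9, 0) and (6, 7).
Chord length = distance between (9, 0) and (6, 7) = √58 = √58.

√58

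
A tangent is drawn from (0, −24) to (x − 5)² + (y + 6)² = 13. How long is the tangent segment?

4√21

Centre (5, −6), r² = 13. |PO|² = (−5)² + (−18)² = 349.
By the tangent–radius right angle, tangent length = √(|PO|² − r²) = √336 = 4√21.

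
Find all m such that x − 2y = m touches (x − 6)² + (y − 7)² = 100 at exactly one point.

m = −8 ± 10√5

The line touches the circle iff its distance from (6, 7) is 10:
|1·6 − 2·7 − m| / √5 = 10
|m − (−8)| = 10√5.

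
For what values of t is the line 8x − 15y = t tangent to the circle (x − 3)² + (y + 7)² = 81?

t = −24 or t = 282

The line touches the circle iff its distance from (3, −7) is 9:
|8·3 − 15·(−7) − t| / √289 = 9
|t − (129)| = 9·17, so t = 282 or t = −24.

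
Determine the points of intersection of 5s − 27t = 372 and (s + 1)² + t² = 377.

From the line, t = (−372 + 5s)/27. Substituting:
754s² − 2262s − 135720 = 0  ⟹  s² − 3s − 180 = 0
s = 15 or s = −12, giving (15, −11) and (−12, −16).

(−12, −16) and (15, −11)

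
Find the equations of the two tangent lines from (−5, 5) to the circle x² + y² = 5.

2x + y = −5 and x + 2y = 5

Write the tangent as mx − y + (5 − m·(−5)) = 0 and set its distance from the centre to √5:
(5m − (−5))² = 5(m² + 1)
2m² + 5m + 2 = 0, so m = −2 or m = −1/2.
Through (−5, 5) these give 2x + y = −5 and x + 2y = 5.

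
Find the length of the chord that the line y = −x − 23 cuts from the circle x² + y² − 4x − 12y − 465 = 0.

7√2

Substitute y = −x − 23:
2x² + 54x + 340 = 0  ⟹  x² + 27x + 170 = 0
x = −10 or x = −17, giving (−10, −13) and (−17, −6).
Chord length = distance between (−10, −13) and (−17, −6) = √98 = 7√2.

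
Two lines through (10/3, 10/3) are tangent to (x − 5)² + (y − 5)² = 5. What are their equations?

Write the tangent as mx − y + (10/3 − m·(10/3)) = 0 and set its distance from the centre to √5:
(5/3m − (5/3))² = 5(m² + 1)
2m² + 5m + 2 = 0, so m = −2 or m = −1/2.
With m = −2: 2x + y = 10. With m = −1/2: x + 2y = 10.

2x + y = 10 and x + 2y = 10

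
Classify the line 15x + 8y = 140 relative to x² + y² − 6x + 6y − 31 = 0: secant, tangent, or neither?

Substituting the line into the circle gives 289x² − 5304x + 24336 = 0.
Δ = 28132416 − 28132416 = 0.
A repeated root: the line is tangent.

tangent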